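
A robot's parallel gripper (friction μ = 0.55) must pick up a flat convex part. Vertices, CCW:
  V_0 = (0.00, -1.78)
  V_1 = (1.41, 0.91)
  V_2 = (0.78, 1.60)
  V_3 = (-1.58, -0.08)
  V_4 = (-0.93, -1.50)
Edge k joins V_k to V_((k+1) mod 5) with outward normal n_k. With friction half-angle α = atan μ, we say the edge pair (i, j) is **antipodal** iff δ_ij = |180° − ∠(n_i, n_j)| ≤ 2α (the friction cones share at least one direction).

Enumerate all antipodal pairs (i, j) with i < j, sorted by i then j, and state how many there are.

count = 5; pairs: (0,2), (0,3), (1,3), (1,4), (2,4)

α = atan 0.55 = 28.81°;  2α = 57.62°
n_0 = (+0.8857, -0.4643)
n_1 = (+0.7385, +0.6743)
n_2 = (-0.5799, +0.8147)
n_3 = (-0.9093, -0.4162)
n_4 = (-0.2883, -0.9575)
  (0,1): δ = 109.94°  ·
  (0,2): δ = 26.89°  ✓
  (0,3): δ = 52.26°  ✓
  (0,4): δ = 100.91°  ·
  (1,2): δ = 96.95°  ·
  (1,3): δ = 17.80°  ✓
  (1,4): δ = 30.85°  ✓
  (2,3): δ = 100.85°  ·
  (2,4): δ = 52.20°  ✓
  (3,4): δ = 131.35°  ·
antipodal pairs: 5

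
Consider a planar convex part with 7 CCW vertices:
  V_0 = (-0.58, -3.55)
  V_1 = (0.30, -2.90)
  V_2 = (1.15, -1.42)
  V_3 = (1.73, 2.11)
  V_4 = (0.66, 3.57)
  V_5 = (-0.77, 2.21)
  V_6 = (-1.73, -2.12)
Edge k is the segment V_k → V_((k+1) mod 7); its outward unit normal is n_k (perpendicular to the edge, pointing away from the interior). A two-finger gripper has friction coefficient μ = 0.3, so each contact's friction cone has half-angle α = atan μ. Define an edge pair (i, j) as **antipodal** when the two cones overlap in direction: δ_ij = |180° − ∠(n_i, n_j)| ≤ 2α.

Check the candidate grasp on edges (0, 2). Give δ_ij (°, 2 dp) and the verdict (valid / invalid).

δ = 135.78°, invalid

α = atan 0.3 = 16.70°;  2α = 33.40°
edge 0: e_0 = (+0.88, +0.65);  n_0 = (+0.5941, -0.8044)
edge 2: e_2 = (+0.58, +3.53);  n_2 = (+0.9868, -0.1621)
∠(n_0, n_2) = 44.22°
δ = |180° − 44.22°| = 135.78°
135.78° > 2α = 33.40°  →  invalid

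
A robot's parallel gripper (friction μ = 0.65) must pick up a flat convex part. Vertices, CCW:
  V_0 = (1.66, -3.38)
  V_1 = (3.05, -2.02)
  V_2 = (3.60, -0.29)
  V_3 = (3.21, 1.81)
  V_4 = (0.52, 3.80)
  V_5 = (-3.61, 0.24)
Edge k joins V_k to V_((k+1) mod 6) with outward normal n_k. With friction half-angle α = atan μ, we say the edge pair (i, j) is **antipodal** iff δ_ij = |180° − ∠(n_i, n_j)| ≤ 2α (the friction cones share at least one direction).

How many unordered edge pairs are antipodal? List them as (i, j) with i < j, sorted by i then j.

α = atan 0.65 = 33.02°;  2α = 66.05°
n_0 = (+0.6994, -0.7148)
n_1 = (+0.9530, -0.3030)
n_2 = (+0.9832, +0.1826)
n_3 = (+0.5947, +0.8039)
n_4 = (-0.6529, +0.7574)
n_5 = (-0.5662, -0.8243)
  (0,1): δ = 152.01°  ·
  (0,2): δ = 123.85°  ·
  (0,3): δ = 80.87°  ·
  (0,4): δ = 3.61°  ✓
  (0,5): δ = 101.14°  ·
  (1,2): δ = 151.84°  ·
  (1,3): δ = 108.86°  ·
  (1,4): δ = 31.60°  ✓
  (1,5): δ = 73.15°  ·
  (2,3): δ = 137.01°  ·
  (2,4): δ = 59.76°  ✓
  (2,5): δ = 44.99°  ✓
  (3,4): δ = 102.75°  ·
  (3,5): δ = 2.01°  ✓
  (4,5): δ = 75.25°  ·
antipodal pairs: 5

count = 5; pairs: (0,4), (1,4), (2,4), (2,5), (3,5)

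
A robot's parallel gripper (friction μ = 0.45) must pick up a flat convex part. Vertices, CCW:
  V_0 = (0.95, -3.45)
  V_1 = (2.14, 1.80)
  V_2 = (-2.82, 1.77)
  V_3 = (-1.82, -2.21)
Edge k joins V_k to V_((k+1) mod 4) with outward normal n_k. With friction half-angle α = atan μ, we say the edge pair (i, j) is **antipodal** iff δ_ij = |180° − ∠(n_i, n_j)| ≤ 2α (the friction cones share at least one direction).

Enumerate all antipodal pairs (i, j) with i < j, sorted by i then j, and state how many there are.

count = 2; pairs: (0,2), (1,3)

α = atan 0.45 = 24.23°;  2α = 48.46°
n_0 = (+0.9753, -0.2211)
n_1 = (-0.0060, +1.0000)
n_2 = (-0.9699, -0.2437)
n_3 = (-0.4086, -0.9127)
  (0,1): δ = 76.88°  ·
  (0,2): δ = 26.88°  ✓
  (0,3): δ = 78.66°  ·
  (1,2): δ = 76.24°  ·
  (1,3): δ = 24.46°  ✓
  (2,3): δ = 128.22°  ·
antipodal pairs: 2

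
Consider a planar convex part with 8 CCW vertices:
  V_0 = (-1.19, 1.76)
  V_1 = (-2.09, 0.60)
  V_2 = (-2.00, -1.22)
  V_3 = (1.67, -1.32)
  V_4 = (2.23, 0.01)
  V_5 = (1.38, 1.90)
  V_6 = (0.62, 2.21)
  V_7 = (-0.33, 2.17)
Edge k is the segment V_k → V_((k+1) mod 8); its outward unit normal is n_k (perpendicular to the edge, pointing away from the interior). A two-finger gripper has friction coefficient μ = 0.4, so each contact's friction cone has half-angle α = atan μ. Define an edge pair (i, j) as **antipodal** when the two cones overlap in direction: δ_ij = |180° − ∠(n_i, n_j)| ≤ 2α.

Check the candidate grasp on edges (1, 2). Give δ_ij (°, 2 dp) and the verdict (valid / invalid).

α = atan 0.4 = 21.80°;  2α = 43.60°
edge 1: e_1 = (+0.09, -1.82);  n_1 = (-0.9988, -0.0494)
edge 2: e_2 = (+3.67, -0.10);  n_2 = (-0.0272, -0.9996)
∠(n_1, n_2) = 85.61°
δ = |180° − 85.61°| = 94.39°
94.39° > 2α = 43.60°  →  invalid

δ = 94.39°, invalid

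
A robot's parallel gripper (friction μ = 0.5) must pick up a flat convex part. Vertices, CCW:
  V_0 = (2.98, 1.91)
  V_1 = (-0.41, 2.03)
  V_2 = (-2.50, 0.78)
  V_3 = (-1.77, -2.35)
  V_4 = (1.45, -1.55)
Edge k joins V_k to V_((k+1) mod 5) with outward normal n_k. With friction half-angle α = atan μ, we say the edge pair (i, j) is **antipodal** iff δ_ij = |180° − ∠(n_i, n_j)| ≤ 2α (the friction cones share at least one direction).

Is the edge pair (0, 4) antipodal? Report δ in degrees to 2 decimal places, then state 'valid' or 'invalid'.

α = atan 0.5 = 26.57°;  2α = 53.13°
edge 0: e_0 = (-3.39, +0.12);  n_0 = (+0.0354, +0.9994)
edge 4: e_4 = (+1.53, +3.46);  n_4 = (+0.9146, -0.4044)
∠(n_0, n_4) = 111.83°
δ = |180° − 111.83°| = 68.17°
68.17° > 2α = 53.13°  →  invalid

δ = 68.17°, invalid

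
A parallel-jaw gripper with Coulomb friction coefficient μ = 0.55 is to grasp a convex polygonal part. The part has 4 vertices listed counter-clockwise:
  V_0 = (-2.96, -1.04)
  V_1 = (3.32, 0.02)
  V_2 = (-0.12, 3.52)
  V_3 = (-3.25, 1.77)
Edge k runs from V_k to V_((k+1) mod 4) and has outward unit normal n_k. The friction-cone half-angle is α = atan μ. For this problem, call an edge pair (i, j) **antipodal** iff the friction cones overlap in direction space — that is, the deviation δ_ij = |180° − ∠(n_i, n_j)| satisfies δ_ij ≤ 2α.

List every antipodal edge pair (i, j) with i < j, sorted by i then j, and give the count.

count = 3; pairs: (0,1), (0,2), (1,3)

α = atan 0.55 = 28.81°;  2α = 57.62°
n_0 = (+0.1664, -0.9861)
n_1 = (+0.7132, +0.7010)
n_2 = (-0.4880, +0.8728)
n_3 = (-0.9947, -0.1027)
  (0,1): δ = 55.08°  ✓
  (0,2): δ = 19.63°  ✓
  (0,3): δ = 86.31°  ·
  (1,2): δ = 105.29°  ·
  (1,3): δ = 38.61°  ✓
  (2,3): δ = 113.32°  ·
antipodal pairs: 3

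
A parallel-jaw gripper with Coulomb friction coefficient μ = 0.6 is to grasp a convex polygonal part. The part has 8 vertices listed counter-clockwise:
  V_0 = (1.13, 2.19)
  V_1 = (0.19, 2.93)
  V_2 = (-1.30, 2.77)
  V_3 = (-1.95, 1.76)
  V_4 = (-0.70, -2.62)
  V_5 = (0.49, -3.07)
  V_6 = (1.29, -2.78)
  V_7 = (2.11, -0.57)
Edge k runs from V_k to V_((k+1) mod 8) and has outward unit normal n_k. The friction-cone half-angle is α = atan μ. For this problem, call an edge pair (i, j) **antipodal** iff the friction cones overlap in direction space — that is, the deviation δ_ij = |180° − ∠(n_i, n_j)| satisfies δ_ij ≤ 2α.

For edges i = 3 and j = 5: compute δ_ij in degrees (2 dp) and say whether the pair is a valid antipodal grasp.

δ = 86.00°, invalid

α = atan 0.6 = 30.96°;  2α = 61.93°
edge 3: e_3 = (+1.25, -4.38);  n_3 = (-0.9616, -0.2744)
edge 5: e_5 = (+0.80, +0.29);  n_5 = (+0.3408, -0.9401)
∠(n_3, n_5) = 94.00°
δ = |180° − 94.00°| = 86.00°
86.00° > 2α = 61.93°  →  invalid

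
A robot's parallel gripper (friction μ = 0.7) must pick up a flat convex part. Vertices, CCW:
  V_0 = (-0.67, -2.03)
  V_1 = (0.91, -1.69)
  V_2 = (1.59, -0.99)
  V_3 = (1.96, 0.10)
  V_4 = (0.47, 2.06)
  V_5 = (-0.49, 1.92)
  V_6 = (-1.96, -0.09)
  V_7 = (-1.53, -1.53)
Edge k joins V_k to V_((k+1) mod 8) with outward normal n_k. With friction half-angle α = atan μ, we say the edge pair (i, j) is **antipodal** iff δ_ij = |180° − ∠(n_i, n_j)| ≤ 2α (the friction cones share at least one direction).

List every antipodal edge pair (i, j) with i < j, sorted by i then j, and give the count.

α = atan 0.7 = 34.99°;  2α = 69.98°
n_0 = (+0.2104, -0.9776)
n_1 = (+0.7173, -0.6968)
n_2 = (+0.9469, -0.3214)
n_3 = (+0.7961, +0.6052)
n_4 = (-0.1443, +0.9895)
n_5 = (-0.8072, +0.5903)
n_6 = (-0.9582, -0.2861)
n_7 = (-0.5026, -0.8645)
  (0,1): δ = 146.31°  ·
  (0,2): δ = 120.89°  ·
  (0,3): δ = 64.90°  ✓
  (0,4): δ = 3.85°  ✓
  (0,5): δ = 41.68°  ✓
  (0,6): δ = 94.48°  ·
  (0,7): δ = 137.68°  ·
  (1,2): δ = 154.58°  ·
  (1,3): δ = 98.59°  ·
  (1,4): δ = 37.53°  ✓
  (1,5): δ = 7.99°  ✓
  (1,6): δ = 60.80°  ✓
  (1,7): δ = 104.00°  ·
  (2,3): δ = 124.01°  ·
  (2,4): δ = 62.95°  ✓
  (2,5): δ = 17.43°  ✓
  (2,6): δ = 35.38°  ✓
  (2,7): δ = 78.58°  ·
  (3,4): δ = 118.95°  ·
  (3,5): δ = 73.42°  ·
  (3,6): δ = 20.62°  ✓
  (3,7): δ = 22.58°  ✓
  (4,5): δ = 134.48°  ·
  (4,6): δ = 81.67°  ·
  (4,7): δ = 38.47°  ✓
  (5,6): δ = 127.19°  ·
  (5,7): δ = 83.99°  ·
  (6,7): δ = 136.80°  ·
antipodal pairs: 12

count = 12; pairs: (0,3), (0,4), (0,5), (1,4), (1,5), (1,6), (2,4), (2,5), (2,6), (3,6), (3,7), (4,7)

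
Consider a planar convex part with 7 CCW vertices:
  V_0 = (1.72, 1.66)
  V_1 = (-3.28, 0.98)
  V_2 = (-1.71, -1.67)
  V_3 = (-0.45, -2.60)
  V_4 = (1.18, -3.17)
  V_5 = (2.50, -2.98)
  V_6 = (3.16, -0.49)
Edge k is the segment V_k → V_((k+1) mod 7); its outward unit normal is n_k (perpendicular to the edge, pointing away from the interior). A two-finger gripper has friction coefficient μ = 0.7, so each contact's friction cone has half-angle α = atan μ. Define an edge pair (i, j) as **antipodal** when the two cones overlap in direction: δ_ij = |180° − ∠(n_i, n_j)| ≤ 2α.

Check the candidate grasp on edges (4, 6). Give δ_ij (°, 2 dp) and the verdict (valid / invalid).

δ = 64.38°, valid

α = atan 0.7 = 34.99°;  2α = 69.98°
edge 4: e_4 = (+1.32, +0.19);  n_4 = (+0.1425, -0.9898)
edge 6: e_6 = (-1.44, +2.15);  n_6 = (+0.8309, +0.5565)
∠(n_4, n_6) = 115.62°
δ = |180° − 115.62°| = 64.38°
64.38° ≤ 2α = 69.98°  →  valid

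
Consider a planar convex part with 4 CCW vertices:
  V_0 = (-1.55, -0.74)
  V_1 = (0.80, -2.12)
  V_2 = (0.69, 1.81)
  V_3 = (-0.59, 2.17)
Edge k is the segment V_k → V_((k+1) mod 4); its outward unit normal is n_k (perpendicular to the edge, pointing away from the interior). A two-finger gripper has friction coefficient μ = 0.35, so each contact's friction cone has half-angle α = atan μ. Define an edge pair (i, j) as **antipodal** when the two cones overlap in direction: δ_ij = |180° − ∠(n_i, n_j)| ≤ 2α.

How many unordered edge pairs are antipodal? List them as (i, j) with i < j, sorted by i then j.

count = 2; pairs: (0,2), (1,3)

α = atan 0.35 = 19.29°;  2α = 38.58°
n_0 = (-0.5064, -0.8623)
n_1 = (+0.9996, +0.0280)
n_2 = (+0.2707, +0.9627)
n_3 = (-0.9497, +0.3133)
  (0,1): δ = 57.97°  ·
  (0,2): δ = 14.71°  ✓
  (0,3): δ = 102.17°  ·
  (1,2): δ = 107.31°  ·
  (1,3): δ = 19.86°  ✓
  (2,3): δ = 92.55°  ·
antipodal pairs: 2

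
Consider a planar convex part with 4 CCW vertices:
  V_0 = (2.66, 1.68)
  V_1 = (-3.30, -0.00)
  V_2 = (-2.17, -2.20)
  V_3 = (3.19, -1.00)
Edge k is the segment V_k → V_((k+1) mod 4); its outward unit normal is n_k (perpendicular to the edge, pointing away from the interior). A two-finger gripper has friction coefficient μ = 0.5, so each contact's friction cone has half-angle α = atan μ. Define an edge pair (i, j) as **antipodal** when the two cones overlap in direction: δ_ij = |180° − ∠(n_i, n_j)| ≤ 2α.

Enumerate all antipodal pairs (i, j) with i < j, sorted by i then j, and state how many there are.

α = atan 0.5 = 26.57°;  2α = 53.13°
n_0 = (-0.2713, +0.9625)
n_1 = (-0.8895, -0.4569)
n_2 = (+0.2185, -0.9758)
n_3 = (+0.9810, +0.1940)
  (0,1): δ = 78.56°  ·
  (0,2): δ = 3.12°  ✓
  (0,3): δ = 85.44°  ·
  (1,2): δ = 104.57°  ·
  (1,3): δ = 16.00°  ✓
  (2,3): δ = 91.43°  ·
antipodal pairs: 2

count = 2; pairs: (0,2), (1,3)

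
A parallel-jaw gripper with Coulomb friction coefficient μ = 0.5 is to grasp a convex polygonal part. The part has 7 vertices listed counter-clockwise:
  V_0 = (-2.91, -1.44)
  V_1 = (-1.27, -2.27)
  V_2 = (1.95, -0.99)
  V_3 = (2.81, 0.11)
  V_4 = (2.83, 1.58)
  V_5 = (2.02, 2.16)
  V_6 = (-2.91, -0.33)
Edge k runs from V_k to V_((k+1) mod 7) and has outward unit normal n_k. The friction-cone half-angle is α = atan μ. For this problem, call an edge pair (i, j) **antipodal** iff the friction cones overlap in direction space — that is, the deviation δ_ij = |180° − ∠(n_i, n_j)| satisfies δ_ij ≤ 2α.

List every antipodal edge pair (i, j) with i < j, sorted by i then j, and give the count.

count = 5; pairs: (0,4), (1,5), (2,5), (2,6), (3,6)

α = atan 0.5 = 26.57°;  2α = 53.13°
n_0 = (-0.4516, -0.8922)
n_1 = (+0.3694, -0.9293)
n_2 = (+0.7878, -0.6159)
n_3 = (+0.9999, -0.0136)
n_4 = (+0.5822, +0.8131)
n_5 = (-0.4508, +0.8926)
n_6 = (-1.0000, -0.0000)
  (0,1): δ = 131.48°  ·
  (0,2): δ = 101.18°  ·
  (0,3): δ = 63.94°  ·
  (0,4): δ = 8.76°  ✓
  (0,5): δ = 53.64°  ·
  (0,6): δ = 116.84°  ·
  (1,2): δ = 149.70°  ·
  (1,3): δ = 112.46°  ·
  (1,4): δ = 57.28°  ·
  (1,5): δ = 5.12°  ✓
  (1,6): δ = 68.32°  ·
  (2,3): δ = 142.76°  ·
  (2,4): δ = 87.59°  ·
  (2,5): δ = 25.18°  ✓
  (2,6): δ = 38.02°  ✓
  (3,4): δ = 124.83°  ·
  (3,5): δ = 62.42°  ·
  (3,6): δ = 0.78°  ✓
  (4,5): δ = 117.60°  ·
  (4,6): δ = 54.40°  ·
  (5,6): δ = 116.80°  ·
antipodal pairs: 5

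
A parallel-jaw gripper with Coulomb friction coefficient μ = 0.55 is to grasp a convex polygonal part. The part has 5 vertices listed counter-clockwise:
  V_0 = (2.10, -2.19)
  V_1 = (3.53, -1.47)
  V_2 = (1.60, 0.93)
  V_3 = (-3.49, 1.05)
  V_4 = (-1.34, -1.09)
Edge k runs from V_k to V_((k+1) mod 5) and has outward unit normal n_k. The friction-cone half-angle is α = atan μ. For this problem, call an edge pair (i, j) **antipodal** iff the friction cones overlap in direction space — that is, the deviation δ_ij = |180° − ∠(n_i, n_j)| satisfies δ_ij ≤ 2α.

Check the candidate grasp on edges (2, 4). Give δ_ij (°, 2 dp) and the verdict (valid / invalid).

α = atan 0.55 = 28.81°;  2α = 57.62°
edge 2: e_2 = (-5.09, +0.12);  n_2 = (+0.0236, +0.9997)
edge 4: e_4 = (+3.44, -1.10);  n_4 = (-0.3046, -0.9525)
∠(n_2, n_4) = 163.62°
δ = |180° − 163.62°| = 16.38°
16.38° ≤ 2α = 57.62°  →  valid

δ = 16.38°, valid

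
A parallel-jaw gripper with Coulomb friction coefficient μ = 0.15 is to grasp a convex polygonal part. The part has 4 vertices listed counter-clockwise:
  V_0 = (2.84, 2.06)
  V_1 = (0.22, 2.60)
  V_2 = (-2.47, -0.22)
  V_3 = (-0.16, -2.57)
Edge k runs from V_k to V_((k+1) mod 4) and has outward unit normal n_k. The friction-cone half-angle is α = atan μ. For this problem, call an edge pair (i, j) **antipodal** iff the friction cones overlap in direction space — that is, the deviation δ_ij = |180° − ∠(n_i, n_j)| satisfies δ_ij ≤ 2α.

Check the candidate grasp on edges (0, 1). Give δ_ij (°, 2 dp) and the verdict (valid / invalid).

α = atan 0.15 = 8.53°;  2α = 17.06°
edge 0: e_0 = (-2.62, +0.54);  n_0 = (+0.2019, +0.9794)
edge 1: e_1 = (-2.69, -2.82);  n_1 = (-0.7236, +0.6902)
∠(n_0, n_1) = 58.00°
δ = |180° − 58.00°| = 122.00°
122.00° > 2α = 17.06°  →  invalid

δ = 122.00°, invalid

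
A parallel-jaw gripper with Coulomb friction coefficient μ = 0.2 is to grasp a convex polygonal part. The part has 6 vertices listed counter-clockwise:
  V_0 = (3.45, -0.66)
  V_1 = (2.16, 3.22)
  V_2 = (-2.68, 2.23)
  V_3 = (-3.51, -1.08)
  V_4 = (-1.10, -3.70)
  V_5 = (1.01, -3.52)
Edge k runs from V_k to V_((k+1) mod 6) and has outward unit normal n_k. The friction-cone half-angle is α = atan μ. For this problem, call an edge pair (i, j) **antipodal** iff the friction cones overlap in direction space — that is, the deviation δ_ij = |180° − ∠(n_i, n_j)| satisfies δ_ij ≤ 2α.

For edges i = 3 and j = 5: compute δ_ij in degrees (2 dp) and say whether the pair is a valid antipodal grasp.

δ = 83.08°, invalid

α = atan 0.2 = 11.31°;  2α = 22.62°
edge 3: e_3 = (+2.41, -2.62);  n_3 = (-0.7360, -0.6770)
edge 5: e_5 = (+2.44, +2.86);  n_5 = (+0.7608, -0.6490)
∠(n_3, n_5) = 96.92°
δ = |180° − 96.92°| = 83.08°
83.08° > 2α = 22.62°  →  invalid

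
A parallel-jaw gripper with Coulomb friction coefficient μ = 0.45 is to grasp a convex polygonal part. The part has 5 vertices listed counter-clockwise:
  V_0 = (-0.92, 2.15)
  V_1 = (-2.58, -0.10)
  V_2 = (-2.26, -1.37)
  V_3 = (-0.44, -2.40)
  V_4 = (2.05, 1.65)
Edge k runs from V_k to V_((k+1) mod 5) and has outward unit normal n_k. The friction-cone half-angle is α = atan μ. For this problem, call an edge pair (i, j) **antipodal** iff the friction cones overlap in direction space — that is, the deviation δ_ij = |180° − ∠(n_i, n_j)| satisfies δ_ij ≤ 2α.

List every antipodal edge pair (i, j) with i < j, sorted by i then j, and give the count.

α = atan 0.45 = 24.23°;  2α = 48.46°
n_0 = (-0.8047, +0.5937)
n_1 = (-0.9697, -0.2443)
n_2 = (-0.4925, -0.8703)
n_3 = (+0.8519, -0.5237)
n_4 = (+0.1660, +0.9861)
  (0,1): δ = 129.44°  ·
  (0,2): δ = 83.09°  ·
  (0,3): δ = 4.84°  ✓
  (0,4): δ = 116.86°  ·
  (1,2): δ = 133.65°  ·
  (1,3): δ = 45.73°  ✓
  (1,4): δ = 66.30°  ·
  (2,3): δ = 92.08°  ·
  (2,4): δ = 19.95°  ✓
  (3,4): δ = 67.97°  ·
antipodal pairs: 3

count = 3; pairs: (0,3), (1,3), (2,4)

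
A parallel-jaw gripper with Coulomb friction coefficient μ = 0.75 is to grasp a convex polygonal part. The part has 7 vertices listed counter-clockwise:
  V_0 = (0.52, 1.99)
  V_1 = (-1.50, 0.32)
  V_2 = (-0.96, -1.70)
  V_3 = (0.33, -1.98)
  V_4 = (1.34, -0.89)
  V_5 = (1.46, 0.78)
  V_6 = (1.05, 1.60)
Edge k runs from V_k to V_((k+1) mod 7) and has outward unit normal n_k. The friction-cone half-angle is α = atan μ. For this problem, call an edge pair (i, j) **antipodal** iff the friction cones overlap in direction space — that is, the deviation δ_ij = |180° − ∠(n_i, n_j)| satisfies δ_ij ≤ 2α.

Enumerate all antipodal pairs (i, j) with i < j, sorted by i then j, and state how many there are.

count = 9; pairs: (0,2), (0,3), (0,4), (1,3), (1,4), (1,5), (1,6), (2,5), (2,6)

α = atan 0.75 = 36.87°;  2α = 73.74°
n_0 = (-0.6372, +0.7707)
n_1 = (-0.9661, -0.2583)
n_2 = (-0.2121, -0.9772)
n_3 = (+0.7335, -0.6797)
n_4 = (+0.9974, -0.0717)
n_5 = (+0.8944, +0.4472)
n_6 = (+0.5927, +0.8054)
  (0,1): δ = 114.61°  ·
  (0,2): δ = 51.83°  ✓
  (0,3): δ = 7.60°  ✓
  (0,4): δ = 46.31°  ✓
  (0,5): δ = 76.98°  ·
  (0,6): δ = 104.07°  ·
  (1,2): δ = 117.21°  ·
  (1,3): δ = 57.79°  ✓
  (1,4): δ = 19.08°  ✓
  (1,5): δ = 11.60°  ✓
  (1,6): δ = 38.69°  ✓
  (2,3): δ = 120.57°  ·
  (2,4): δ = 81.86°  ·
  (2,5): δ = 51.19°  ✓
  (2,6): δ = 24.10°  ✓
  (3,4): δ = 141.29°  ·
  (3,5): δ = 110.62°  ·
  (3,6): δ = 83.53°  ·
  (4,5): δ = 149.32°  ·
  (4,6): δ = 122.24°  ·
  (5,6): δ = 152.91°  ·
antipodal pairs: 9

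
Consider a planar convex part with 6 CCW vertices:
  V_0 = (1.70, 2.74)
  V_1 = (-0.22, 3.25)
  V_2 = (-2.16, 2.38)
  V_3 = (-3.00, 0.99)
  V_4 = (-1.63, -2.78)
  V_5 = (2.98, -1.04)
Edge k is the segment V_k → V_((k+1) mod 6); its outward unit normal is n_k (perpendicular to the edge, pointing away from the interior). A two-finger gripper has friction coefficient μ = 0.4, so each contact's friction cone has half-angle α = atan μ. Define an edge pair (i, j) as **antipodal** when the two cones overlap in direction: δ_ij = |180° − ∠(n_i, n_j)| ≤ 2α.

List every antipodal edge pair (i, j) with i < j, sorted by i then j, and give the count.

α = atan 0.4 = 21.80°;  2α = 43.60°
n_0 = (+0.2567, +0.9665)
n_1 = (-0.4092, +0.9124)
n_2 = (-0.8559, +0.5172)
n_3 = (-0.9399, -0.3415)
n_4 = (+0.3531, -0.9356)
n_5 = (+0.9472, +0.3207)
  (0,1): δ = 140.97°  ·
  (0,2): δ = 106.27°  ·
  (0,3): δ = 55.15°  ·
  (0,4): δ = 35.55°  ✓
  (0,5): δ = 123.58°  ·
  (1,2): δ = 145.30°  ·
  (1,3): δ = 94.18°  ·
  (1,4): δ = 3.48°  ✓
  (1,5): δ = 84.55°  ·
  (2,3): δ = 128.88°  ·
  (2,4): δ = 38.18°  ✓
  (2,5): δ = 49.85°  ·
  (3,4): δ = 89.29°  ·
  (3,5): δ = 1.26°  ✓
  (4,5): δ = 91.97°  ·
antipodal pairs: 4

count = 4; pairs: (0,4), (1,4), (2,4), (3,5)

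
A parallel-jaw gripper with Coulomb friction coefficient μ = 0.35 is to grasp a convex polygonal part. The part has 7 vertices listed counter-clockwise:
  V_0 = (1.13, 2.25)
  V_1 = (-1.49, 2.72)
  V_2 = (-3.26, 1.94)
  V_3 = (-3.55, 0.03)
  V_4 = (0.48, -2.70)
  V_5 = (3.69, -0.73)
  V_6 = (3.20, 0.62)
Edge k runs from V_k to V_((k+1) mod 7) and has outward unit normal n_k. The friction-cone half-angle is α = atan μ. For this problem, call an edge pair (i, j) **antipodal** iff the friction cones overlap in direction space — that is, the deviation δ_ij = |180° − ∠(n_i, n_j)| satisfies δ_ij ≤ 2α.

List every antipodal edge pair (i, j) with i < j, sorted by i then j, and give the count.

α = atan 0.35 = 19.29°;  2α = 38.58°
n_0 = (+0.1766, +0.9843)
n_1 = (-0.4033, +0.9151)
n_2 = (-0.9887, +0.1501)
n_3 = (-0.5608, -0.8279)
n_4 = (+0.5231, -0.8523)
n_5 = (+0.9400, +0.3412)
n_6 = (+0.6187, +0.7857)
  (0,1): δ = 146.05°  ·
  (0,2): δ = 88.46°  ·
  (0,3): δ = 23.94°  ✓
  (0,4): δ = 41.71°  ·
  (0,5): δ = 120.12°  ·
  (0,6): δ = 151.95°  ·
  (1,2): δ = 122.42°  ·
  (1,3): δ = 57.90°  ·
  (1,4): δ = 7.76°  ✓
  (1,5): δ = 86.17°  ·
  (1,6): δ = 118.00°  ·
  (2,3): δ = 115.48°  ·
  (2,4): δ = 49.83°  ·
  (2,5): δ = 28.58°  ✓
  (2,6): δ = 60.42°  ·
  (3,4): δ = 114.35°  ·
  (3,5): δ = 35.94°  ✓
  (3,6): δ = 4.10°  ✓
  (4,5): δ = 101.59°  ·
  (4,6): δ = 69.76°  ·
  (5,6): δ = 148.17°  ·
antipodal pairs: 5

count = 5; pairs: (0,3), (1,4), (2,5), (3,5), (3,6)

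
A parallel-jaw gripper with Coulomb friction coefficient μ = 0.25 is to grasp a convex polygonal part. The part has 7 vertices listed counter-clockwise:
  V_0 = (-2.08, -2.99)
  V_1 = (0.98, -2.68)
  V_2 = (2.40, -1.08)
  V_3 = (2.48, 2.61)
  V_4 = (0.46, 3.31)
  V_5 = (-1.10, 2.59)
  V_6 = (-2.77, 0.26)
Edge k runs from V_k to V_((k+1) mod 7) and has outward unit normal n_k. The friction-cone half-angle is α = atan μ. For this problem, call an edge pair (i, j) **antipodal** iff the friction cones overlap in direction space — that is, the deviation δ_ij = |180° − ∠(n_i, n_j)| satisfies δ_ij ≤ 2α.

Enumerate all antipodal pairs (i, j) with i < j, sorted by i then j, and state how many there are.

count = 5; pairs: (0,3), (0,4), (1,4), (1,5), (2,6)

α = atan 0.25 = 14.04°;  2α = 28.07°
n_0 = (+0.1008, -0.9949)
n_1 = (+0.7479, -0.6638)
n_2 = (+0.9998, -0.0217)
n_3 = (+0.3274, +0.9449)
n_4 = (-0.4191, +0.9080)
n_5 = (-0.8128, +0.5826)
n_6 = (-0.9782, -0.2077)
  (0,1): δ = 137.37°  ·
  (0,2): δ = 97.03°  ·
  (0,3): δ = 24.90°  ✓
  (0,4): δ = 18.99°  ✓
  (0,5): δ = 48.58°  ·
  (0,6): δ = 96.20°  ·
  (1,2): δ = 139.65°  ·
  (1,3): δ = 67.52°  ·
  (1,4): δ = 23.64°  ✓
  (1,5): δ = 5.96°  ✓
  (1,6): δ = 53.58°  ·
  (2,3): δ = 107.87°  ·
  (2,4): δ = 63.98°  ·
  (2,5): δ = 34.39°  ·
  (2,6): δ = 13.23°  ✓
  (3,4): δ = 136.11°  ·
  (3,5): δ = 106.52°  ·
  (3,6): δ = 58.90°  ·
  (4,5): δ = 150.41°  ·
  (4,6): δ = 102.79°  ·
  (5,6): δ = 132.38°  ·
antipodal pairs: 5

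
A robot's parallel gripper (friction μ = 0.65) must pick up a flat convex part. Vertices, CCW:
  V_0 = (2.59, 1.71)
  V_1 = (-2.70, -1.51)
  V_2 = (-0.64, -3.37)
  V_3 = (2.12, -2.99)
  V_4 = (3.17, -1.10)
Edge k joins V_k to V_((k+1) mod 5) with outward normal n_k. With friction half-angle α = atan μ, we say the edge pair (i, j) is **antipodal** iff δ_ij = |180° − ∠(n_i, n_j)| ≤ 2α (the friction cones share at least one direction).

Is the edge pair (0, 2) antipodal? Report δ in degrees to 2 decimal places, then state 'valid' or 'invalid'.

δ = 23.49°, valid

α = atan 0.65 = 33.02°;  2α = 66.05°
edge 0: e_0 = (-5.29, -3.22);  n_0 = (-0.5199, +0.8542)
edge 2: e_2 = (+2.76, +0.38);  n_2 = (+0.1364, -0.9907)
∠(n_0, n_2) = 156.51°
δ = |180° − 156.51°| = 23.49°
23.49° ≤ 2α = 66.05°  →  valid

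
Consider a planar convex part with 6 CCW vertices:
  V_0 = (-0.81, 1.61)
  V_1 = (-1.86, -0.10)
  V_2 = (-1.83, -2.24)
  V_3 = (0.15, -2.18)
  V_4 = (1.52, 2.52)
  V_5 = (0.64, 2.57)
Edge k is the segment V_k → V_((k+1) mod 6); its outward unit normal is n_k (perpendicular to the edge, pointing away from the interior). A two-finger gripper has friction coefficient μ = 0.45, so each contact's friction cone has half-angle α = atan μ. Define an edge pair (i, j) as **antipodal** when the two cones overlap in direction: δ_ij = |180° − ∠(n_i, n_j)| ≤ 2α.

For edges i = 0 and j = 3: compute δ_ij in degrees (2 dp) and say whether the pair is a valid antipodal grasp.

α = atan 0.45 = 24.23°;  2α = 48.46°
edge 0: e_0 = (-1.05, -1.71);  n_0 = (-0.8522, +0.5233)
edge 3: e_3 = (+1.37, +4.70);  n_3 = (+0.9600, -0.2798)
∠(n_0, n_3) = 164.70°
δ = |180° − 164.70°| = 15.30°
15.30° ≤ 2α = 48.46°  →  valid

δ = 15.30°, valid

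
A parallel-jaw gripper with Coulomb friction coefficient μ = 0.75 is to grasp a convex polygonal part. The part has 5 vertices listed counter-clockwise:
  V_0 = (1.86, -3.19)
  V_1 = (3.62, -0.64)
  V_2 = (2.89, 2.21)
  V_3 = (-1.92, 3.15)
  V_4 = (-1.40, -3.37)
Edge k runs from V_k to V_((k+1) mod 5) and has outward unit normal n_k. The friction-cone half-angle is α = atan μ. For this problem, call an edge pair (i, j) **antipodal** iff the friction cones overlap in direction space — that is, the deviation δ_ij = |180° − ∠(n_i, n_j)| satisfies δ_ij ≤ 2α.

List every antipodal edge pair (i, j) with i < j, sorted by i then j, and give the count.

α = atan 0.75 = 36.87°;  2α = 73.74°
n_0 = (+0.8230, -0.5680)
n_1 = (+0.9687, +0.2481)
n_2 = (+0.1918, +0.9814)
n_3 = (-0.9968, -0.0795)
n_4 = (+0.0551, -0.9985)
  (0,1): δ = 131.02°  ·
  (0,2): δ = 66.44°  ✓
  (0,3): δ = 39.17°  ✓
  (0,4): δ = 127.77°  ·
  (1,2): δ = 115.42°  ·
  (1,3): δ = 9.81°  ✓
  (1,4): δ = 78.79°  ·
  (2,3): δ = 74.38°  ·
  (2,4): δ = 14.22°  ✓
  (3,4): δ = 91.40°  ·
antipodal pairs: 4

count = 4; pairs: (0,2), (0,3), (1,3), (2,4)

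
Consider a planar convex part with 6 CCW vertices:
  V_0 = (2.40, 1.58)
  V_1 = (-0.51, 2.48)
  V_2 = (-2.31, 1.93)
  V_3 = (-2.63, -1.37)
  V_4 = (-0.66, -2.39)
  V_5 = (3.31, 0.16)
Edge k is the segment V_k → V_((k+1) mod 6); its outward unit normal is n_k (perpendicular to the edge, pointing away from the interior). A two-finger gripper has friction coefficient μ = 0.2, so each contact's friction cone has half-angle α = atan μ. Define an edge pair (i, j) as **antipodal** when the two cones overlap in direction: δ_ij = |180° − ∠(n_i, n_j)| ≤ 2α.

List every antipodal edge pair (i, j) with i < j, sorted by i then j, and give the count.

α = atan 0.2 = 11.31°;  2α = 22.62°
n_0 = (+0.2955, +0.9554)
n_1 = (-0.2922, +0.9564)
n_2 = (-0.9953, +0.0965)
n_3 = (-0.4598, -0.8880)
n_4 = (+0.5404, -0.8414)
n_5 = (+0.8419, +0.5396)
  (0,1): δ = 145.82°  ·
  (0,2): δ = 78.35°  ·
  (0,3): δ = 10.19°  ✓
  (0,4): δ = 49.90°  ·
  (0,5): δ = 139.84°  ·
  (1,2): δ = 112.53°  ·
  (1,3): δ = 44.36°  ·
  (1,4): δ = 15.72°  ✓
  (1,5): δ = 105.66°  ·
  (2,3): δ = 111.83°  ·
  (2,4): δ = 51.75°  ·
  (2,5): δ = 38.19°  ·
  (3,4): δ = 119.91°  ·
  (3,5): δ = 29.97°  ·
  (4,5): δ = 90.06°  ·
antipodal pairs: 2

count = 2; pairs: (0,3), (1,4)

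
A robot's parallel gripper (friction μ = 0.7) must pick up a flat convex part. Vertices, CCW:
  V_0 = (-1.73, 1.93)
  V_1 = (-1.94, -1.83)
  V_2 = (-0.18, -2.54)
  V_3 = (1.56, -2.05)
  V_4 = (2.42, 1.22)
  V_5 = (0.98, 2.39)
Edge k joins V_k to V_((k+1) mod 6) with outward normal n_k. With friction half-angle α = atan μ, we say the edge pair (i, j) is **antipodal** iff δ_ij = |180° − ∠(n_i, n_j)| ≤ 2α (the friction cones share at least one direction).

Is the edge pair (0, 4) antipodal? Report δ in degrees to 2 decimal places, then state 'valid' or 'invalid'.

α = atan 0.7 = 34.99°;  2α = 69.98°
edge 0: e_0 = (-0.21, -3.76);  n_0 = (-0.9984, +0.0558)
edge 4: e_4 = (-1.44, +1.17);  n_4 = (+0.6306, +0.7761)
∠(n_0, n_4) = 125.90°
δ = |180° − 125.90°| = 54.10°
54.10° ≤ 2α = 69.98°  →  valid

δ = 54.10°, valid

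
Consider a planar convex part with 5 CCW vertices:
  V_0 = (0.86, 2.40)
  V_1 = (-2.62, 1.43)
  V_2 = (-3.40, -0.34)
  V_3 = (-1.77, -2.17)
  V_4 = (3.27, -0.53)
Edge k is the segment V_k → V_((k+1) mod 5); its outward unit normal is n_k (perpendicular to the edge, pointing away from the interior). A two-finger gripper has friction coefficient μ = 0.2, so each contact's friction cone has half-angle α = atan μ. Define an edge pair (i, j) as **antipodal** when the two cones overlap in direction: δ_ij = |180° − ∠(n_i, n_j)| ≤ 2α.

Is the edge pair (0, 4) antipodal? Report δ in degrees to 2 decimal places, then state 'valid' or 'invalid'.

α = atan 0.2 = 11.31°;  2α = 22.62°
edge 0: e_0 = (-3.48, -0.97);  n_0 = (-0.2685, +0.9633)
edge 4: e_4 = (-2.41, +2.93);  n_4 = (+0.7723, +0.6352)
∠(n_0, n_4) = 66.14°
δ = |180° − 66.14°| = 113.86°
113.86° > 2α = 22.62°  →  invalid

δ = 113.86°, invalid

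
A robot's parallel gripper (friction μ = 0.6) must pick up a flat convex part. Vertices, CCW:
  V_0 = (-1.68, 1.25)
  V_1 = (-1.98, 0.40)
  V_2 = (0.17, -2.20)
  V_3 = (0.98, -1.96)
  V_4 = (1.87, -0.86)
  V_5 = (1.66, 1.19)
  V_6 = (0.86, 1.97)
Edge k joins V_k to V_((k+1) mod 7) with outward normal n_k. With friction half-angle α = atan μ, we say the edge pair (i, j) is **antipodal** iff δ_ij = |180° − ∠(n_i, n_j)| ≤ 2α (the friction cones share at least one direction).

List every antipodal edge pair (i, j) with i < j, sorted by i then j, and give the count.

α = atan 0.6 = 30.96°;  2α = 61.93°
n_0 = (-0.9430, +0.3328)
n_1 = (-0.7706, -0.6373)
n_2 = (+0.2841, -0.9588)
n_3 = (+0.7774, -0.6290)
n_4 = (+0.9948, +0.1019)
n_5 = (+0.6981, +0.7160)
n_6 = (-0.2727, +0.9621)
  (0,1): δ = 120.97°  ·
  (0,2): δ = 54.06°  ✓
  (0,3): δ = 19.54°  ✓
  (0,4): δ = 25.29°  ✓
  (0,5): δ = 65.17°  ·
  (0,6): δ = 125.27°  ·
  (1,2): δ = 113.08°  ·
  (1,3): δ = 78.56°  ·
  (1,4): δ = 33.74°  ✓
  (1,5): δ = 6.14°  ✓
  (1,6): δ = 66.24°  ·
  (2,3): δ = 145.48°  ·
  (2,4): δ = 100.66°  ·
  (2,5): δ = 60.78°  ✓
  (2,6): δ = 0.68°  ✓
  (3,4): δ = 135.18°  ·
  (3,5): δ = 95.30°  ·
  (3,6): δ = 35.20°  ✓
  (4,5): δ = 140.12°  ·
  (4,6): δ = 80.02°  ·
  (5,6): δ = 119.90°  ·
antipodal pairs: 8

count = 8; pairs: (0,2), (0,3), (0,4), (1,4), (1,5), (2,5), (2,6), (3,6)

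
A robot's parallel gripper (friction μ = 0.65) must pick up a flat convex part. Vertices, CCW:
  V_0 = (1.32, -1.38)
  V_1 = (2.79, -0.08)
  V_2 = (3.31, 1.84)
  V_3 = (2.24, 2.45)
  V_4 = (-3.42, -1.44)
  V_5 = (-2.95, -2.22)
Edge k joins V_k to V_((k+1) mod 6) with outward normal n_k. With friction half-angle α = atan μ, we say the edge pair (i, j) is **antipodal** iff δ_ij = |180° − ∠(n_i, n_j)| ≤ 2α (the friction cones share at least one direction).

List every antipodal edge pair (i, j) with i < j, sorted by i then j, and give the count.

α = atan 0.65 = 33.02°;  2α = 66.05°
n_0 = (+0.6625, -0.7491)
n_1 = (+0.9652, -0.2614)
n_2 = (+0.4953, +0.8687)
n_3 = (-0.5664, +0.8241)
n_4 = (-0.8565, -0.5161)
n_5 = (+0.1930, -0.9812)
  (0,1): δ = 146.64°  ·
  (0,2): δ = 71.18°  ·
  (0,3): δ = 6.99°  ✓
  (0,4): δ = 79.58°  ·
  (0,5): δ = 149.64°  ·
  (1,2): δ = 104.53°  ·
  (1,3): δ = 40.35°  ✓
  (1,4): δ = 46.23°  ✓
  (1,5): δ = 116.28°  ·
  (2,3): δ = 115.81°  ·
  (2,4): δ = 29.24°  ✓
  (2,5): δ = 40.82°  ✓
  (3,4): δ = 93.43°  ·
  (3,5): δ = 23.37°  ✓
  (4,5): δ = 109.94°  ·
antipodal pairs: 6

count = 6; pairs: (0,3), (1,3), (1,4), (2,4), (2,5), (3,5)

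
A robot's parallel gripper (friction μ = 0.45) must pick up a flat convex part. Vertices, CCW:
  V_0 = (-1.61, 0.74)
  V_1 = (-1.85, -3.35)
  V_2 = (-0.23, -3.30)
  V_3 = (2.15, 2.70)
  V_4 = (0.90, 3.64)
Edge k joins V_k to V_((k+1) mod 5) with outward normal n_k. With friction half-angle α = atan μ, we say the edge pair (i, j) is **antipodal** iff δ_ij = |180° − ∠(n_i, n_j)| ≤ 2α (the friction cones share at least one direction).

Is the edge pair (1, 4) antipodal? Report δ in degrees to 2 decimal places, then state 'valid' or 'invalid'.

α = atan 0.45 = 24.23°;  2α = 48.46°
edge 1: e_1 = (+1.62, +0.05);  n_1 = (+0.0308, -0.9995)
edge 4: e_4 = (-2.51, -2.90);  n_4 = (-0.7561, +0.6544)
∠(n_1, n_4) = 132.64°
δ = |180° − 132.64°| = 47.36°
47.36° ≤ 2α = 48.46°  →  valid

δ = 47.36°, valid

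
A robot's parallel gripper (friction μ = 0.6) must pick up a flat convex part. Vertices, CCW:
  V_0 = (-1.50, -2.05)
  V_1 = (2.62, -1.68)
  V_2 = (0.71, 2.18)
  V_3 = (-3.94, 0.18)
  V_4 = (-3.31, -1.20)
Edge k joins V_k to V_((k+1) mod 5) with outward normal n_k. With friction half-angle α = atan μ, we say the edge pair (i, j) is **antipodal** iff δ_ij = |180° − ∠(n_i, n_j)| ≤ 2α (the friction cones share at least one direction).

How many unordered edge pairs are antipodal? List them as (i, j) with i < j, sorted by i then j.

α = atan 0.6 = 30.96°;  2α = 61.93°
n_0 = (+0.0894, -0.9960)
n_1 = (+0.8963, +0.4435)
n_2 = (-0.3951, +0.9186)
n_3 = (-0.9097, -0.4153)
n_4 = (-0.4251, -0.9052)
  (0,1): δ = 68.80°  ·
  (0,2): δ = 18.14°  ✓
  (0,3): δ = 109.41°  ·
  (0,4): δ = 149.71°  ·
  (1,2): δ = 93.05°  ·
  (1,3): δ = 1.79°  ✓
  (1,4): δ = 38.52°  ✓
  (2,3): δ = 88.74°  ·
  (2,4): δ = 48.43°  ✓
  (3,4): δ = 139.69°  ·
antipodal pairs: 4

count = 4; pairs: (0,2), (1,3), (1,4), (2,4)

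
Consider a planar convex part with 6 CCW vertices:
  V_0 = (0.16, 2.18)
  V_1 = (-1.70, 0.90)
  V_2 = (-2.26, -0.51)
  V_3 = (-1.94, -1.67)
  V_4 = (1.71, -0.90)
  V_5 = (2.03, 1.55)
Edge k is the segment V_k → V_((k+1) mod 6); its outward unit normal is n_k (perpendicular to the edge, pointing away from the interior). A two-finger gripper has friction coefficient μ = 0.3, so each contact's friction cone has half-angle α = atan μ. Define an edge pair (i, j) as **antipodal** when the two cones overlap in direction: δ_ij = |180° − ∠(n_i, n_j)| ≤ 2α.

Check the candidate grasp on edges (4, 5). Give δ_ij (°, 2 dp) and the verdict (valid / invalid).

α = atan 0.3 = 16.70°;  2α = 33.40°
edge 4: e_4 = (+0.32, +2.45);  n_4 = (+0.9916, -0.1295)
edge 5: e_5 = (-1.87, +0.63);  n_5 = (+0.3193, +0.9477)
∠(n_4, n_5) = 78.82°
δ = |180° − 78.82°| = 101.18°
101.18° > 2α = 33.40°  →  invalid

δ = 101.18°, invalid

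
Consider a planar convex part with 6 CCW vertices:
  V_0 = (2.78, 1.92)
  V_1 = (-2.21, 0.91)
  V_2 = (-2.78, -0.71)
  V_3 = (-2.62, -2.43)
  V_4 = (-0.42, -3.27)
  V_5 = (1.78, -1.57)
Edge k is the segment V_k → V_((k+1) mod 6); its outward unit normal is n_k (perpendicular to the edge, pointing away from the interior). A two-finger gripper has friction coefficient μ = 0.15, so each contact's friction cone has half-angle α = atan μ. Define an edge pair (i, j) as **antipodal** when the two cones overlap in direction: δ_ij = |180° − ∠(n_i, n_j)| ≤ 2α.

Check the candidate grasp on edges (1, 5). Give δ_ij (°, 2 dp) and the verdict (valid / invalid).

α = atan 0.15 = 8.53°;  2α = 17.06°
edge 1: e_1 = (-0.57, -1.62);  n_1 = (-0.9433, +0.3319)
edge 5: e_5 = (+1.00, +3.49);  n_5 = (+0.9613, -0.2754)
∠(n_1, n_5) = 176.60°
δ = |180° − 176.60°| = 3.40°
3.40° ≤ 2α = 17.06°  →  valid

δ = 3.40°, valid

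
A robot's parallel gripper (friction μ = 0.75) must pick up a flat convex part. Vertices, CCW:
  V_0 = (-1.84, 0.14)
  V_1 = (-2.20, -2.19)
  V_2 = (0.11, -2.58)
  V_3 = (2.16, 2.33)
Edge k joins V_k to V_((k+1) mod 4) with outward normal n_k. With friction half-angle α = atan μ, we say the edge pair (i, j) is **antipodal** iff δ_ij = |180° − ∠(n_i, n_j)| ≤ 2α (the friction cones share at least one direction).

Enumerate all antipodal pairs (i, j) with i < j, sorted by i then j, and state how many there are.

count = 3; pairs: (0,2), (1,3), (2,3)

α = atan 0.75 = 36.87°;  2α = 73.74°
n_0 = (-0.9883, +0.1527)
n_1 = (-0.1665, -0.9860)
n_2 = (+0.9228, -0.3853)
n_3 = (-0.4802, +0.8771)
  (0,1): δ = 90.80°  ·
  (0,2): δ = 13.88°  ✓
  (0,3): δ = 127.48°  ·
  (1,2): δ = 103.08°  ·
  (1,3): δ = 38.28°  ✓
  (2,3): δ = 38.64°  ✓
antipodal pairs: 3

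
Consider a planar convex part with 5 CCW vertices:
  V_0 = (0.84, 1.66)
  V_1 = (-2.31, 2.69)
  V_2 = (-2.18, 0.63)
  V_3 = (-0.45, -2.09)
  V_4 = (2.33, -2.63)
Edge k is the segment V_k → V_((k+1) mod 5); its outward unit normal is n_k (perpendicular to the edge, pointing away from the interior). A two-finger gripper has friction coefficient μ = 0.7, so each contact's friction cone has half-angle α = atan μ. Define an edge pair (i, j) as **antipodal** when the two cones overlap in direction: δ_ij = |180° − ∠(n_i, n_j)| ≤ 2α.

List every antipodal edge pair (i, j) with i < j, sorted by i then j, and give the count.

α = atan 0.7 = 34.99°;  2α = 69.98°
n_0 = (+0.3108, +0.9505)
n_1 = (-0.9980, -0.0630)
n_2 = (-0.8438, -0.5367)
n_3 = (-0.1907, -0.9817)
n_4 = (+0.9446, +0.3281)
  (0,1): δ = 68.28°  ✓
  (0,2): δ = 39.44°  ✓
  (0,3): δ = 7.11°  ✓
  (0,4): δ = 127.26°  ·
  (1,2): δ = 151.15°  ·
  (1,3): δ = 104.60°  ·
  (1,4): δ = 15.54°  ✓
  (2,3): δ = 133.45°  ·
  (2,4): δ = 13.30°  ✓
  (3,4): δ = 59.85°  ✓
antipodal pairs: 6

count = 6; pairs: (0,1), (0,2), (0,3), (1,4), (2,4), (3,4)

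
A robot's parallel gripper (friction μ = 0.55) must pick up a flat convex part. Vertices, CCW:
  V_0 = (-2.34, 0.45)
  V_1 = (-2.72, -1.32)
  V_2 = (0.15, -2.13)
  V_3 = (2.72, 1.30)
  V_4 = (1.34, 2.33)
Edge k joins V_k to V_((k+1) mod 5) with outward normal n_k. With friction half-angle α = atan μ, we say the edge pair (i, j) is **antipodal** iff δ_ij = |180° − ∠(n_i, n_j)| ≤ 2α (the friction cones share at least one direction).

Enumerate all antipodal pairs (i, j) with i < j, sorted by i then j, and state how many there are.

α = atan 0.55 = 28.81°;  2α = 57.62°
n_0 = (-0.9777, +0.2099)
n_1 = (-0.2716, -0.9624)
n_2 = (+0.8003, -0.5996)
n_3 = (+0.5981, +0.8014)
n_4 = (-0.4549, +0.8905)
  (0,1): δ = 93.64°  ·
  (0,2): δ = 24.73°  ✓
  (0,3): δ = 65.38°  ·
  (0,4): δ = 129.18°  ·
  (1,2): δ = 111.08°  ·
  (1,3): δ = 20.98°  ✓
  (1,4): δ = 42.82°  ✓
  (2,3): δ = 89.89°  ·
  (2,4): δ = 26.10°  ✓
  (3,4): δ = 116.20°  ·
antipodal pairs: 4

count = 4; pairs: (0,2), (1,3), (1,4), (2,4)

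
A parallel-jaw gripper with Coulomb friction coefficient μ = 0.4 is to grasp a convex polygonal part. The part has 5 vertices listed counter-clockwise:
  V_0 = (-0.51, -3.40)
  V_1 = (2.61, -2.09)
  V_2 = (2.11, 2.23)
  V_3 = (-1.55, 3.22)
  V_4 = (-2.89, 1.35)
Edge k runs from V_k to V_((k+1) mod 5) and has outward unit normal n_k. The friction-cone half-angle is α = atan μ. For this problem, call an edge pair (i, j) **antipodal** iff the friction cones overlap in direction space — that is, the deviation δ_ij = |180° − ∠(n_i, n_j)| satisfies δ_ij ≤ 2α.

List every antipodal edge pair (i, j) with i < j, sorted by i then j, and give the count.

α = atan 0.4 = 21.80°;  2α = 43.60°
n_0 = (+0.3871, -0.9220)
n_1 = (+0.9934, +0.1150)
n_2 = (+0.2611, +0.9653)
n_3 = (-0.8129, +0.5825)
n_4 = (-0.8941, -0.4480)
  (0,1): δ = 106.17°  ·
  (0,2): δ = 37.91°  ✓
  (0,3): δ = 31.60°  ✓
  (0,4): δ = 93.84°  ·
  (1,2): δ = 111.74°  ·
  (1,3): δ = 42.23°  ✓
  (1,4): δ = 20.01°  ✓
  (2,3): δ = 110.49°  ·
  (2,4): δ = 48.25°  ·
  (3,4): δ = 117.76°  ·
antipodal pairs: 4

count = 4; pairs: (0,2), (0,3), (1,3), (1,4)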